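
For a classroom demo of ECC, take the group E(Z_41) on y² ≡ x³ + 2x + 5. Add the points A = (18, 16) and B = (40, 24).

(18, 16) + (40, 24). λ = (24 - 16)/(40 - 18) ≡ 8/22 mod 41. 22⁻¹ ≡ 28 (mod 41), so λ ≡ 19.
  x = λ² - 18 - 40 = 361 - 58 ≡ 16; y = λ·(18 - 16) - 16 ≡ 22. → (16, 22)

(16, 22)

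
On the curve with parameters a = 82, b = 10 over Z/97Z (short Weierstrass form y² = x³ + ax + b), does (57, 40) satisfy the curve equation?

y² = 40² ≡ 48; x³ + 82x + 10 = 189877 ≡ 48 (mod 97). 48 = 48.

yes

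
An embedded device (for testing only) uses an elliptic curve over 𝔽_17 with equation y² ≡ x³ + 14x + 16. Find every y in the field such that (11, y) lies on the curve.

none

x³ + 14x + 16 = 1501 ≡ 5 (mod 17).
5 is a non-residue mod 17; no y exists.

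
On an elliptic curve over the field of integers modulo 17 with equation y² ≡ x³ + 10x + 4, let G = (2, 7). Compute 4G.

Repeated addition: build up to 4G.
2G: tangent at (2, 7): λ = (3·2² + 10)/(2·7) ≡ 5/14. 14⁻¹ ≡ 11 (mod 17) since 14·11 = 154 ≡ 1, so λ ≡ 5·11 ≡ 4.
  x = λ² - 2 - 2 = 16 - 4 ≡ 12; y = λ·(2 - 12) - 7 ≡ 4. → (12, 4)
3G: (12, 4) + (2, 7). λ = (7 - 4)/(2 - 12) ≡ 3/7 mod 17. 7⁻¹ ≡ 5 (mod 17) since 7·5 = 35 ≡ 1, so λ ≡ 15.
  x = λ² - 12 - 2 = 225 - 14 ≡ 7; y = λ·(12 - 7) - 4 ≡ 3. → (7, 3)
4G: (7, 3) + (2, 7). λ = (7 - 3)/(2 - 7) ≡ 4/12 mod 17. 12⁻¹ ≡ 10 (mod 17), so λ ≡ 6.
  x = λ² - 7 - 2 = 36 - 9 ≡ 10; y = λ·(7 - 10) - 3 ≡ 13. → (10, 13)

(10, 13)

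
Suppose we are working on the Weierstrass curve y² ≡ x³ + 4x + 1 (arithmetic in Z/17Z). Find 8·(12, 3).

(10, 15)

Write P = (12, 3).
Double-and-add on 8 = (1000)₂. Start with P = (12, 3) for the leading 1-bit.
double: tangent at (12, 3): λ = (3·12² + 4)/(2·3) ≡ 11/6. 6⁻¹ ≡ 3 (mod 17), so λ ≡ 11·3 ≡ 16.
  x = λ² - 12 - 12 = 256 - 24 ≡ 11; y = λ·(12 - 11) - 3 ≡ 13. → (11, 13)
double: tangent at (11, 13): λ = (3·11² + 4)/(2·13) ≡ 10/9. 9⁻¹ ≡ 2 (mod 17), so λ ≡ 10·2 ≡ 3.
  x = λ² - 11 - 11 = 9 - 22 ≡ 4; y = λ·(11 - 4) - 13 ≡ 8. → (4, 8)
double: tangent at (4, 8): λ = (3·4² + 4)/(2·8) ≡ 1/16. 16⁻¹ ≡ 16 (mod 17), so λ ≡ 1·16 ≡ 16.
  x = λ² - 4 - 4 = 256 - 8 ≡ 10; y = λ·(4 - 10) - 8 ≡ 15. → (10, 15)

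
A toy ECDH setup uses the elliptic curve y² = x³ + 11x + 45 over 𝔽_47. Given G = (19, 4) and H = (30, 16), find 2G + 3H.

First 2G:
Repeated addition: build up to 2G.
2G: tangent at (19, 4): λ = (3·19² + 11)/(2·4) ≡ 13/8. 8⁻¹ ≡ 6 (mod 47) since 8·6 = 48 ≡ 1, so λ ≡ 13·6 ≡ 31.
  x = λ² - 19 - 19 = 961 - 38 ≡ 30; y = λ·(19 - 30) - 4 ≡ 31. → (30, 31)
2G = (30, 31).
Next 3H:
Repeated addition: build up to 3H.
2H: tangent at (30, 16): λ = (3·30² + 11)/(2·16) ≡ 32/32. 32⁻¹ ≡ 25 (mod 47), so λ ≡ 32·25 ≡ 1.
  x = λ² - 30 - 30 = 1 - 60 ≡ 35; y = λ·(30 - 35) - 16 ≡ 26. → (35, 26)
3H: (35, 26) + (30, 16). λ = (16 - 26)/(30 - 35) ≡ 37/42 mod 47. 42⁻¹ ≡ 28 (mod 47), so λ ≡ 2.
  x = λ² - 35 - 30 = 4 - 65 ≡ 33; y = λ·(35 - 33) - 26 ≡ 25. → (33, 25)
3H = (33, 25).
Finally 2G + 3H:
(30, 31) + (33, 25). λ = (25 - 31)/(33 - 30) ≡ 41/3 mod 47. 3⁻¹ ≡ 16 (mod 47) since 3·16 = 48 ≡ 1, so λ ≡ 45.
  x = λ² - 30 - 33 = 2025 - 63 ≡ 35; y = λ·(30 - 35) - 31 ≡ 26. → (35, 26)

(35, 26)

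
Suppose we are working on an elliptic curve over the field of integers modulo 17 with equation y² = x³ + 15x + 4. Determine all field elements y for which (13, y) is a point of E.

4, 13

x³ + 15x + 4 = 2396 ≡ 16 (mod 17).
Square roots of 16 mod 17: 4 and 13 (since 4² = 16 ≡ 16).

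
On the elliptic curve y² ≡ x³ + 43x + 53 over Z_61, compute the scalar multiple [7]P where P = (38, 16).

(1, 55)

Double-and-add on 7 = (111)₂. Start with P = (38, 16) for the leading 1-bit.
double: tangent at (38, 16): λ = (3·38² + 43)/(2·16) ≡ 44/32. 32⁻¹ ≡ 21 (mod 61), so λ ≡ 44·21 ≡ 9.
  x = λ² - 38 - 38 = 81 - 76 ≡ 5; y = λ·(38 - 5) - 16 ≡ 37. → (5, 37)
add P: (5, 37) + (38, 16). λ = (16 - 37)/(38 - 5) ≡ 40/33 mod 61. 33⁻¹ ≡ 37 (mod 61), so λ ≡ 16.
  x = λ² - 5 - 38 = 256 - 43 ≡ 30; y = λ·(5 - 30) - 37 ≡ 51. → (30, 51)
double: tangent at (30, 51): λ = (3·30² + 43)/(2·51) ≡ 59/41. 41⁻¹ ≡ 3 (mod 61), so λ ≡ 59·3 ≡ 55.
  x = λ² - 30 - 30 = 3025 - 60 ≡ 37; y = λ·(30 - 37) - 51 ≡ 52. → (37, 52)
add P: (37, 52) + (38, 16). λ = (16 - 52)/(38 - 37) ≡ 25/1 mod 61. 1⁻¹ ≡ 1 (mod 61), so λ ≡ 25.
  x = λ² - 37 - 38 = 625 - 75 ≡ 1; y = λ·(37 - 1) - 52 ≡ 55. → (1, 55)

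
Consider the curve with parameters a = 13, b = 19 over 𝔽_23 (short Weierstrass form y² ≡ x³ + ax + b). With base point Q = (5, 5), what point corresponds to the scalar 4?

(17, 22)

Repeated addition: build up to 4Q.
2Q: tangent at (5, 5): λ = (3·5² + 13)/(2·5) ≡ 19/10. 10⁻¹ ≡ 7 (mod 23), so λ ≡ 19·7 ≡ 18.
  x = λ² - 5 - 5 = 324 - 10 ≡ 15; y = λ·(5 - 15) - 5 ≡ 22. → (15, 22)
3Q: (15, 22) + (5, 5). λ = (5 - 22)/(5 - 15) ≡ 6/13 mod 23. 13⁻¹ ≡ 16 (mod 23), so λ ≡ 4.
  x = λ² - 15 - 5 = 16 - 20 ≡ 19; y = λ·(15 - 19) - 22 ≡ 8. → (19, 8)
4Q: (19, 8) + (5, 5). λ = (5 - 8)/(5 - 19) ≡ 20/9 mod 23. 9⁻¹ ≡ 18 (mod 23) since 9·18 = 162 ≡ 1, so λ ≡ 15.
  x = λ² - 19 - 5 = 225 - 24 ≡ 17; y = λ·(19 - 17) - 8 ≡ 22. → (17, 22)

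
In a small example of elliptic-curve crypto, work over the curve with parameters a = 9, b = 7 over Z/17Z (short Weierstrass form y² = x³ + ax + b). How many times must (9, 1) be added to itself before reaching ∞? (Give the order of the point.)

2P: tangent at (9, 1): λ = (3·9² + 9)/(2·1) ≡ 14/2. 2⁻¹ ≡ 9 (mod 17), so λ ≡ 14·9 ≡ 7.
  x = λ² - 9 - 9 = 49 - 18 ≡ 14; y = λ·(9 - 14) - 1 ≡ 15. → (14, 15)
3P: (14, 15) + (9, 1). λ = (1 - 15)/(9 - 14) ≡ 3/12 mod 17. 12⁻¹ ≡ 10 (mod 17), so λ ≡ 13.
  x = λ² - 14 - 9 = 169 - 23 ≡ 10; y = λ·(14 - 10) - 15 ≡ 3. → (10, 3)
4P: (10, 3) + (9, 1). λ = (1 - 3)/(9 - 10) ≡ 15/16 mod 17. 16⁻¹ ≡ 16 (mod 17), so λ ≡ 2.
  x = λ² - 10 - 9 = 4 - 19 ≡ 2; y = λ·(10 - 2) - 3 ≡ 13. → (2, 13)
5P: (2, 13) + (9, 1). λ = (1 - 13)/(9 - 2) ≡ 5/7 mod 17. 7⁻¹ ≡ 5 (mod 17), so λ ≡ 8.
  x = λ² - 2 - 9 = 64 - 11 ≡ 2; y = λ·(2 - 2) - 13 ≡ 4. → (2, 4)
6P: (2, 4) + (9, 1). λ = (1 - 4)/(9 - 2) ≡ 14/7 mod 17. 7⁻¹ ≡ 5 (mod 17) since 7·5 = 35 ≡ 1, so λ ≡ 2.
  x = λ² - 2 - 9 = 4 - 11 ≡ 10; y = λ·(2 - 10) - 4 ≡ 14. → (10, 14)
7P: (10, 14) + (9, 1). λ = (1 - 14)/(9 - 10) ≡ 4/16 mod 17. 16⁻¹ ≡ 16 (mod 17) since 16·16 = 256 ≡ 1, so λ ≡ 13.
  x = λ² - 10 - 9 = 169 - 19 ≡ 14; y = λ·(10 - 14) - 14 ≡ 2. → (14, 2)
8P: (14, 2) + (9, 1). λ = (1 - 2)/(9 - 14) ≡ 16/12 mod 17. 12⁻¹ ≡ 10 (mod 17), so λ ≡ 7.
  x = λ² - 14 - 9 = 49 - 23 ≡ 9; y = λ·(14 - 9) - 2 ≡ 16. → (9, 16)
9P: (9, 16) + (9, 1): same x and y₁ ≡ -y₂, so the sum is ∞.
9P = ∞, so the order is 9.

9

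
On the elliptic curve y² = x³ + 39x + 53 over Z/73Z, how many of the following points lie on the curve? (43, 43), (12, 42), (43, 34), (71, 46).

1

(43, 43): 43² ≡ 24, rhs ≡ 61 → off.
(12, 42): 42² ≡ 12, rhs ≡ 59 → off.
(43, 34): 34² ≡ 61, rhs ≡ 61 → on.
(71, 46): 46² ≡ 72, rhs ≡ 40 → off.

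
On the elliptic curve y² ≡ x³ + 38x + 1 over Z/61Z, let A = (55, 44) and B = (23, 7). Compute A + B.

(56, 33)

(55, 44) + (23, 7). λ = (7 - 44)/(23 - 55) ≡ 24/29 mod 61. 29⁻¹ ≡ 40 (mod 61) since 29·40 = 1160 ≡ 1, so λ ≡ 45.
  x = λ² - 55 - 23 = 2025 - 78 ≡ 56; y = λ·(55 - 56) - 44 ≡ 33. → (56, 33)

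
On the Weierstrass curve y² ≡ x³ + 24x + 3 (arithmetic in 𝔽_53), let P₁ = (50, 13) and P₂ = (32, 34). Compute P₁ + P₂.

(50, 13) + (32, 34). λ = (34 - 13)/(32 - 50) ≡ 21/35 mod 53. 35⁻¹ ≡ 50 (mod 53), so λ ≡ 43.
  x = λ² - 50 - 32 = 1849 - 82 ≡ 18; y = λ·(50 - 18) - 13 ≡ 38. → (18, 38)

(18, 38)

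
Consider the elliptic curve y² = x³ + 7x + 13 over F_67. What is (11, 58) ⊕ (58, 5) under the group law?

(34, 5)

(11, 58) + (58, 5). λ = (5 - 58)/(58 - 11) ≡ 14/47 mod 67. 47⁻¹ ≡ 10 (mod 67), so λ ≡ 6.
  x = λ² - 11 - 58 = 36 - 69 ≡ 34; y = λ·(11 - 34) - 58 ≡ 5. → (34, 5)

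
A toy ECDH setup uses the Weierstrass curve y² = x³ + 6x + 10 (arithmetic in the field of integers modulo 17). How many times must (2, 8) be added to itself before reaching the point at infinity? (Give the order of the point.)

2P: tangent at (2, 8): λ = (3·2² + 6)/(2·8) ≡ 1/16. 16⁻¹ ≡ 16 (mod 17), so λ ≡ 1·16 ≡ 16.
  x = λ² - 2 - 2 = 256 - 4 ≡ 14; y = λ·(2 - 14) - 8 ≡ 4. → (14, 4)
3P: (14, 4) + (2, 8). λ = (8 - 4)/(2 - 14) ≡ 4/5 mod 17. 5⁻¹ ≡ 7 (mod 17) since 5·7 = 35 ≡ 1, so λ ≡ 11.
  x = λ² - 14 - 2 = 121 - 16 ≡ 3; y = λ·(14 - 3) - 4 ≡ 15. → (3, 15)
4P: (3, 15) + (2, 8). λ = (8 - 15)/(2 - 3) ≡ 10/16 mod 17. 16⁻¹ ≡ 16 (mod 17), so λ ≡ 7.
  x = λ² - 3 - 2 = 49 - 5 ≡ 10; y = λ·(3 - 10) - 15 ≡ 4. → (10, 4)
5P: (10, 4) + (2, 8). λ = (8 - 4)/(2 - 10) ≡ 4/9 mod 17. 9⁻¹ ≡ 2 (mod 17), so λ ≡ 8.
  x = λ² - 10 - 2 = 64 - 12 ≡ 1; y = λ·(10 - 1) - 4 ≡ 0. → (1, 0)
6P: (1, 0) + (2, 8). λ = (8 - 0)/(2 - 1) ≡ 8/1 mod 17. 1⁻¹ ≡ 1 (mod 17), so λ ≡ 8.
  x = λ² - 1 - 2 = 64 - 3 ≡ 10; y = λ·(1 - 10) - 0 ≡ 13. → (10, 13)
7P: (10, 13) + (2, 8). λ = (8 - 13)/(2 - 10) ≡ 12/9 mod 17. 9⁻¹ ≡ 2 (mod 17), so λ ≡ 7.
  x = λ² - 10 - 2 = 49 - 12 ≡ 3; y = λ·(10 - 3) - 13 ≡ 2. → (3, 2)
8P: (3, 2) + (2, 8). λ = (8 - 2)/(2 - 3) ≡ 6/16 mod 17. 16⁻¹ ≡ 16 (mod 17), so λ ≡ 11.
  x = λ² - 3 - 2 = 121 - 5 ≡ 14; y = λ·(3 - 14) - 2 ≡ 13. → (14, 13)
9P: (14, 13) + (2, 8). λ = (8 - 13)/(2 - 14) ≡ 12/5 mod 17. 5⁻¹ ≡ 7 (mod 17), so λ ≡ 16.
  x = λ² - 14 - 2 = 256 - 16 ≡ 2; y = λ·(14 - 2) - 13 ≡ 9. → (2, 9)
10P: (2, 9) + (2, 8): same x and y₁ ≡ -y₂, so the sum is the point at infinity.
10P = the point at infinity, so the order is 10.

10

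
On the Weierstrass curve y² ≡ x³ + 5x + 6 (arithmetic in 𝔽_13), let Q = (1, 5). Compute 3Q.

Repeated addition: build up to 3Q.
2Q: tangent at (1, 5): λ = (3·1² + 5)/(2·5) ≡ 8/10. 10⁻¹ ≡ 4 (mod 13) since 10·4 = 40 ≡ 1, so λ ≡ 8·4 ≡ 6.
  x = λ² - 1 - 1 = 36 - 2 ≡ 8; y = λ·(1 - 8) - 5 ≡ 5. → (8, 5)
3Q: (8, 5) + (1, 5). λ = (5 - 5)/(1 - 8) ≡ 0/6 mod 13. 6⁻¹ ≡ 11 (mod 13) since 6·11 = 66 ≡ 1, so λ ≡ 0.
  x = λ² - 8 - 1 = 0 - 9 ≡ 4; y = λ·(8 - 4) - 5 ≡ 8. → (4, 8)

(4, 8)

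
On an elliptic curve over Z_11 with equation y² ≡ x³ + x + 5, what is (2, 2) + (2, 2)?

(10, 5)

tangent at (2, 2): λ = (3·2² + 1)/(2·2) ≡ 2/4. 4⁻¹ ≡ 3 (mod 11), so λ ≡ 2·3 ≡ 6.
  x = λ² - 2 - 2 = 36 - 4 ≡ 10; y = λ·(2 - 10) - 2 ≡ 5. → (10, 5)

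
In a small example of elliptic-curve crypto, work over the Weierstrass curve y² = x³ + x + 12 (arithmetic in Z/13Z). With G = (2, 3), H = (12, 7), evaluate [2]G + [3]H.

First 2G:
Repeated addition: build up to 2G.
2G: tangent at (2, 3): λ = (3·2² + 1)/(2·3) ≡ 0/6. 6⁻¹ ≡ 11 (mod 13), so λ ≡ 0·11 ≡ 0.
  x = λ² - 2 - 2 = 0 - 4 ≡ 9; y = λ·(2 - 9) - 3 ≡ 10. → (9, 10)
2G = (9, 10).
Next 3H:
Repeated addition: build up to 3H.
2H: tangent at (12, 7): λ = (3·12² + 1)/(2·7) ≡ 4/1. 1⁻¹ ≡ 1 (mod 13), so λ ≡ 4·1 ≡ 4.
  x = λ² - 12 - 12 = 16 - 24 ≡ 5; y = λ·(12 - 5) - 7 ≡ 8. → (5, 8)
3H: (5, 8) + (12, 7). λ = (7 - 8)/(12 - 5) ≡ 12/7 mod 13. 7⁻¹ ≡ 2 (mod 13), so λ ≡ 11.
  x = λ² - 5 - 12 = 121 - 17 ≡ 0; y = λ·(5 - 0) - 8 ≡ 8. → (0, 8)
3H = (0, 8).
Finally 2G + 3H:
(9, 10) + (0, 8). λ = (8 - 10)/(0 - 9) ≡ 11/4 mod 13. 4⁻¹ ≡ 10 (mod 13) since 4·10 = 40 ≡ 1, so λ ≡ 6.
  x = λ² - 9 - 0 = 36 - 9 ≡ 1; y = λ·(9 - 1) - 10 ≡ 12. → (1, 12)

(1, 12)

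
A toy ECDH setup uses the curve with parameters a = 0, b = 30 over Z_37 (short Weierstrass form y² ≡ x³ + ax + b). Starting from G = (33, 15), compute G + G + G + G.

Double-and-add on 4 = (100)₂. Start with G = (33, 15) for the leading 1-bit.
double: tangent at (33, 15): λ = (3·33² + 0)/(2·15) ≡ 11/30. 30⁻¹ ≡ 21 (mod 37), so λ ≡ 11·21 ≡ 9.
  x = λ² - 33 - 33 = 81 - 66 ≡ 15; y = λ·(33 - 15) - 15 ≡ 36. → (15, 36)
double: tangent at (15, 36): λ = (3·15² + 0)/(2·36) ≡ 9/35. 35⁻¹ ≡ 18 (mod 37), so λ ≡ 9·18 ≡ 14.
  x = λ² - 15 - 15 = 196 - 30 ≡ 18; y = λ·(15 - 18) - 36 ≡ 33. → (18, 33)

(18, 33)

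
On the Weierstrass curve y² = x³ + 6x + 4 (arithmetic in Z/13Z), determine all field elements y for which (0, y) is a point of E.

x³ + 6x + 4 = 4 ≡ 4 (mod 13).
Square roots of 4 mod 13: 2 and 11 (since 2² = 4 ≡ 4).

2, 11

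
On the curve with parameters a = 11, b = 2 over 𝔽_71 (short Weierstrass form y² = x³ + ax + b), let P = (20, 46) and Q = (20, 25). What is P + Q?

The two points share x = 20 and their y-coordinates satisfy 46 + 25 ≡ 0 (mod 71), so they are inverses. Their sum is the point at infinity.

O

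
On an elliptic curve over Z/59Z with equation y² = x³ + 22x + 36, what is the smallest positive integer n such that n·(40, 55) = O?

2P: tangent at (40, 55): λ = (3·40² + 22)/(2·55) ≡ 43/51. 51⁻¹ ≡ 22 (mod 59) since 51·22 = 1122 ≡ 1, so λ ≡ 43·22 ≡ 2.
  x = λ² - 40 - 40 = 4 - 80 ≡ 42; y = λ·(40 - 42) - 55 ≡ 0. → (42, 0)
3P: (42, 0) + (40, 55). λ = (55 - 0)/(40 - 42) ≡ 55/57 mod 59. 57⁻¹ ≡ 29 (mod 59), so λ ≡ 2.
  x = λ² - 42 - 40 = 4 - 82 ≡ 40; y = λ·(42 - 40) - 0 ≡ 4. → (40, 4)
4P: (40, 4) + (40, 55): same x and y₁ ≡ -y₂, so the sum is O.
4P = O, so the order is 4.

4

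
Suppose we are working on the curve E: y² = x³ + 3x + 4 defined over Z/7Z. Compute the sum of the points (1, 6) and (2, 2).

(6, 0)

(1, 6) + (2, 2). λ = (2 - 6)/(2 - 1) ≡ 3/1 mod 7. 1⁻¹ ≡ 1 (mod 7), so λ ≡ 3.
  x = λ² - 1 - 2 = 9 - 3 ≡ 6; y = λ·(1 - 6) - 6 ≡ 0. → (6, 0)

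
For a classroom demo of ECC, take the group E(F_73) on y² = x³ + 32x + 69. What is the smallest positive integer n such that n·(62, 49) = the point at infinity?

6

2P: tangent at (62, 49): λ = (3·62² + 32)/(2·49) ≡ 30/25. 25⁻¹ ≡ 38 (mod 73), so λ ≡ 30·38 ≡ 45.
  x = λ² - 62 - 62 = 2025 - 124 ≡ 3; y = λ·(62 - 3) - 49 ≡ 51. → (3, 51)
3P: (3, 51) + (62, 49). λ = (49 - 51)/(62 - 3) ≡ 71/59 mod 73. 59⁻¹ ≡ 26 (mod 73), so λ ≡ 21.
  x = λ² - 3 - 62 = 441 - 65 ≡ 11; y = λ·(3 - 11) - 51 ≡ 0. → (11, 0)
4P: (11, 0) + (62, 49). λ = (49 - 0)/(62 - 11) ≡ 49/51 mod 73. 51⁻¹ ≡ 63 (mod 73), so λ ≡ 21.
  x = λ² - 11 - 62 = 441 - 73 ≡ 3; y = λ·(11 - 3) - 0 ≡ 22. → (3, 22)
5P: (3, 22) + (62, 49). λ = (49 - 22)/(62 - 3) ≡ 27/59 mod 73. 59⁻¹ ≡ 26 (mod 73), so λ ≡ 45.
  x = λ² - 3 - 62 = 2025 - 65 ≡ 62; y = λ·(3 - 62) - 22 ≡ 24. → (62, 24)
6P: (62, 24) + (62, 49): same x and y₁ ≡ -y₂, so the sum is the point at infinity.
6P = the point at infinity, so the order is 6.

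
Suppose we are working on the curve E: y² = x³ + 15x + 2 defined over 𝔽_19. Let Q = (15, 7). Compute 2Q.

(14, 7)

tangent at (15, 7): λ = (3·15² + 15)/(2·7) ≡ 6/14. 14⁻¹ ≡ 15 (mod 19), so λ ≡ 6·15 ≡ 14.
  x = λ² - 15 - 15 = 196 - 30 ≡ 14; y = λ·(15 - 14) - 7 ≡ 7. → (14, 7)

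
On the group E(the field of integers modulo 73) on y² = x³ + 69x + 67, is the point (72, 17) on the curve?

y² = 17² ≡ 70; x³ + 69x + 67 = 378283 ≡ 70 (mod 73). 70 = 70.

yes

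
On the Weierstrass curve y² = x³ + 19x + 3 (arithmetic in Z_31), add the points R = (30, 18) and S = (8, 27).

(25, 18)

(30, 18) + (8, 27). λ = (27 - 18)/(8 - 30) ≡ 9/9 mod 31. 9⁻¹ ≡ 7 (mod 31), so λ ≡ 1.
  x = λ² - 30 - 8 = 1 - 38 ≡ 25; y = λ·(30 - 25) - 18 ≡ 18. → (25, 18)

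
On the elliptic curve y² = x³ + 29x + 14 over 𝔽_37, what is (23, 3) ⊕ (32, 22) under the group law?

(23, 34)

(23, 3) + (32, 22). λ = (22 - 3)/(32 - 23) ≡ 19/9 mod 37. 9⁻¹ ≡ 33 (mod 37) since 9·33 = 297 ≡ 1, so λ ≡ 35.
  x = λ² - 23 - 32 = 1225 - 55 ≡ 23; y = λ·(23 - 23) - 3 ≡ 34. → (23, 34)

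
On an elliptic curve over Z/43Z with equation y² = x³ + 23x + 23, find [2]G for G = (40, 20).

(21, 36)

tangent at (40, 20): λ = (3·40² + 23)/(2·20) ≡ 7/40. 40⁻¹ ≡ 14 (mod 43), so λ ≡ 7·14 ≡ 12.
  x = λ² - 40 - 40 = 144 - 80 ≡ 21; y = λ·(40 - 21) - 20 ≡ 36. → (21, 36)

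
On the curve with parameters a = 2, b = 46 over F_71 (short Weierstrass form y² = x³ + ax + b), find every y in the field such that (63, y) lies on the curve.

21, 50

x³ + 2x + 46 = 250219 ≡ 15 (mod 71).
Square roots of 15 mod 71: 21 and 50 (since 21² = 441 ≡ 15).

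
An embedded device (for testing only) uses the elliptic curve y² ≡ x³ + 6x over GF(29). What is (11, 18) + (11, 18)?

(16, 25)

tangent at (11, 18): λ = (3·11² + 6)/(2·18) ≡ 21/7. 7⁻¹ ≡ 25 (mod 29) since 7·25 = 175 ≡ 1, so λ ≡ 21·25 ≡ 3.
  x = λ² - 11 - 11 = 9 - 22 ≡ 16; y = λ·(11 - 16) - 18 ≡ 25. → (16, 25)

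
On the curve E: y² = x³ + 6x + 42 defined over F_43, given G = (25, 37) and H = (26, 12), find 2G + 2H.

(5, 5)

First 2G:
Repeated addition: build up to 2G.
2G: tangent at (25, 37): λ = (3·25² + 6)/(2·37) ≡ 32/31. 31⁻¹ ≡ 25 (mod 43) since 31·25 = 775 ≡ 1, so λ ≡ 32·25 ≡ 26.
  x = λ² - 25 - 25 = 676 - 50 ≡ 24; y = λ·(25 - 24) - 37 ≡ 32. → (24, 32)
2G = (24, 32).
Next 2H:
Repeated addition: build up to 2H.
2H: tangent at (26, 12): λ = (3·26² + 6)/(2·12) ≡ 13/24. 24⁻¹ ≡ 9 (mod 43) since 24·9 = 216 ≡ 1, so λ ≡ 13·9 ≡ 31.
  x = λ² - 26 - 26 = 961 - 52 ≡ 6; y = λ·(26 - 6) - 12 ≡ 6. → (6, 6)
2H = (6, 6).
Finally 2G + 2H:
(24, 32) + (6, 6). λ = (6 - 32)/(6 - 24) ≡ 17/25 mod 43. 25⁻¹ ≡ 31 (mod 43), so λ ≡ 11.
  x = λ² - 24 - 6 = 121 - 30 ≡ 5; y = λ·(24 - 5) - 32 ≡ 5. → (5, 5)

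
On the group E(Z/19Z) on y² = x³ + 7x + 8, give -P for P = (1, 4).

-(1, 4) = (1, -4 mod 19) = (1, 15).

(1, 15)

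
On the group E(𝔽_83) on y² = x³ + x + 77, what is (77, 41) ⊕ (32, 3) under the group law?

(58, 23)

(77, 41) + (32, 3). λ = (3 - 41)/(32 - 77) ≡ 45/38 mod 83. 38⁻¹ ≡ 59 (mod 83), so λ ≡ 82.
  x = λ² - 77 - 32 = 6724 - 109 ≡ 58; y = λ·(77 - 58) - 41 ≡ 23. → (58, 23)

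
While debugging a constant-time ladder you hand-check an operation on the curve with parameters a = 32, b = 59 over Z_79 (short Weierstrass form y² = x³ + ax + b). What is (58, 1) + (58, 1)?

(78, 37)

tangent at (58, 1): λ = (3·58² + 32)/(2·1) ≡ 12/2. 2⁻¹ ≡ 40 (mod 79) since 2·40 = 80 ≡ 1, so λ ≡ 12·40 ≡ 6.
  x = λ² - 58 - 58 = 36 - 116 ≡ 78; y = λ·(58 - 78) - 1 ≡ 37. → (78, 37)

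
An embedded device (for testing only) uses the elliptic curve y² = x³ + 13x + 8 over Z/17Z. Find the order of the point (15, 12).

7

2P: tangent at (15, 12): λ = (3·15² + 13)/(2·12) ≡ 8/7. 7⁻¹ ≡ 5 (mod 17), so λ ≡ 8·5 ≡ 6.
  x = λ² - 15 - 15 = 36 - 30 ≡ 6; y = λ·(15 - 6) - 12 ≡ 8. → (6, 8)
3P: (6, 8) + (15, 12). λ = (12 - 8)/(15 - 6) ≡ 4/9 mod 17. 9⁻¹ ≡ 2 (mod 17), so λ ≡ 8.
  x = λ² - 6 - 15 = 64 - 21 ≡ 9; y = λ·(6 - 9) - 8 ≡ 2. → (9, 2)
4P: (9, 2) + (15, 12). λ = (12 - 2)/(15 - 9) ≡ 10/6 mod 17. 6⁻¹ ≡ 3 (mod 17), so λ ≡ 13.
  x = λ² - 9 - 15 = 169 - 24 ≡ 9; y = λ·(9 - 9) - 2 ≡ 15. → (9, 15)
5P: (9, 15) + (15, 12). λ = (12 - 15)/(15 - 9) ≡ 14/6 mod 17. 6⁻¹ ≡ 3 (mod 17), so λ ≡ 8.
  x = λ² - 9 - 15 = 64 - 24 ≡ 6; y = λ·(9 - 6) - 15 ≡ 9. → (6, 9)
6P: (6, 9) + (15, 12). λ = (12 - 9)/(15 - 6) ≡ 3/9 mod 17. 9⁻¹ ≡ 2 (mod 17), so λ ≡ 6.
  x = λ² - 6 - 15 = 36 - 21 ≡ 15; y = λ·(6 - 15) - 9 ≡ 5. → (15, 5)
7P: (15, 5) + (15, 12): same x and y₁ ≡ -y₂, so the sum is O.
7P = O, so the order is 7.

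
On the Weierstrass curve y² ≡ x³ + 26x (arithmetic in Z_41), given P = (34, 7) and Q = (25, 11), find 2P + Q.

First 2P:
Repeated addition: build up to 2P.
2P: tangent at (34, 7): λ = (3·34² + 26)/(2·7) ≡ 9/14. 14⁻¹ ≡ 3 (mod 41), so λ ≡ 9·3 ≡ 27.
  x = λ² - 34 - 34 = 729 - 68 ≡ 5; y = λ·(34 - 5) - 7 ≡ 38. → (5, 38)
2P = (5, 38).
Finally 2P + Q:
(5, 38) + (25, 11). λ = (11 - 38)/(25 - 5) ≡ 14/20 mod 41. 20⁻¹ ≡ 39 (mod 41), so λ ≡ 13.
  x = λ² - 5 - 25 = 169 - 30 ≡ 16; y = λ·(5 - 16) - 38 ≡ 24. → (16, 24)

(16, 24)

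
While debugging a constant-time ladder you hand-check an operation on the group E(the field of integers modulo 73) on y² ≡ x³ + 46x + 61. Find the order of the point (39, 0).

2

2P: (39, 0) + (39, 0): same x and y₁ ≡ -y₂, so the sum is O.
2P = O, so the order is 2.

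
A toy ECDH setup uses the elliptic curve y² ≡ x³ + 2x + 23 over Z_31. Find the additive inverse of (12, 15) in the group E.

-(12, 15) = (12, -15 mod 31) = (12, 16).

(12, 16)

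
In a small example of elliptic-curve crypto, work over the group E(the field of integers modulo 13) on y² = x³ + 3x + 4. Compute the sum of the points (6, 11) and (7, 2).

(6, 11) + (7, 2). λ = (2 - 11)/(7 - 6) ≡ 4/1 mod 13. 1⁻¹ ≡ 1 (mod 13), so λ ≡ 4.
  x = λ² - 6 - 7 = 16 - 13 ≡ 3; y = λ·(6 - 3) - 11 ≡ 1. → (3, 1)

(3, 1)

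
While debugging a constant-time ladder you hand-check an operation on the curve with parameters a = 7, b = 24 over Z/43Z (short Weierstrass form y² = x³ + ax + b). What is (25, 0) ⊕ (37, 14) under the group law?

(17, 38)

(25, 0) + (37, 14). λ = (14 - 0)/(37 - 25) ≡ 14/12 mod 43. 12⁻¹ ≡ 18 (mod 43), so λ ≡ 37.
  x = λ² - 25 - 37 = 1369 - 62 ≡ 17; y = λ·(25 - 17) - 0 ≡ 38. → (17, 38)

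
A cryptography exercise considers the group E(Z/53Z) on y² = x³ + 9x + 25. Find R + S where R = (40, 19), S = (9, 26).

(11, 36)

(40, 19) + (9, 26). λ = (26 - 19)/(9 - 40) ≡ 7/22 mod 53. 22⁻¹ ≡ 41 (mod 53) since 22·41 = 902 ≡ 1, so λ ≡ 22.
  x = λ² - 40 - 9 = 484 - 49 ≡ 11; y = λ·(40 - 11) - 19 ≡ 36. → (11, 36)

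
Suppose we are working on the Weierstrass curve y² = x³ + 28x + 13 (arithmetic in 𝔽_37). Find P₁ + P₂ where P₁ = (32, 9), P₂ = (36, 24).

(32, 9) + (36, 24). λ = (24 - 9)/(36 - 32) ≡ 15/4 mod 37. 4⁻¹ ≡ 28 (mod 37) since 4·28 = 112 ≡ 1, so λ ≡ 13.
  x = λ² - 32 - 36 = 169 - 68 ≡ 27; y = λ·(32 - 27) - 9 ≡ 19. → (27, 19)

(27, 19)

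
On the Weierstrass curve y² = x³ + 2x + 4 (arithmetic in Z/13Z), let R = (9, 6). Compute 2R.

(12, 1)

tangent at (9, 6): λ = (3·9² + 2)/(2·6) ≡ 11/12. 12⁻¹ ≡ 12 (mod 13), so λ ≡ 11·12 ≡ 2.
  x = λ² - 9 - 9 = 4 - 18 ≡ 12; y = λ·(9 - 12) - 6 ≡ 1. → (12, 1)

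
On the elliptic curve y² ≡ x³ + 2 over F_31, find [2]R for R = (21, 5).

(21, 26)

tangent at (21, 5): λ = (3·21² + 0)/(2·5) ≡ 21/10. 10⁻¹ ≡ 28 (mod 31) since 10·28 = 280 ≡ 1, so λ ≡ 21·28 ≡ 30.
  x = λ² - 21 - 21 = 900 - 42 ≡ 21; y = λ·(21 - 21) - 5 ≡ 26. → (21, 26)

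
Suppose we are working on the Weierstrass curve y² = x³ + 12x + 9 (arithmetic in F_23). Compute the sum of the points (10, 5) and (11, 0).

(4, 11)

(10, 5) + (11, 0). λ = (0 - 5)/(11 - 10) ≡ 18/1 mod 23. 1⁻¹ ≡ 1 (mod 23) since 1·1 = 1 ≡ 1, so λ ≡ 18.
  x = λ² - 10 - 11 = 324 - 21 ≡ 4; y = λ·(10 - 4) - 5 ≡ 11. → (4, 11)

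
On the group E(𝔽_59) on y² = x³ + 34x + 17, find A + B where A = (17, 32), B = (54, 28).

(9, 7)

(17, 32) + (54, 28). λ = (28 - 32)/(54 - 17) ≡ 55/37 mod 59. 37⁻¹ ≡ 8 (mod 59), so λ ≡ 27.
  x = λ² - 17 - 54 = 729 - 71 ≡ 9; y = λ·(17 - 9) - 32 ≡ 7. → (9, 7)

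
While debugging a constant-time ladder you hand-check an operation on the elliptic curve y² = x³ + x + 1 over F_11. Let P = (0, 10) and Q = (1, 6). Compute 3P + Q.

(8, 2)

First 3P:
Repeated addition: build up to 3P.
2P: tangent at (0, 10): λ = (3·0² + 1)/(2·10) ≡ 1/9. 9⁻¹ ≡ 5 (mod 11), so λ ≡ 1·5 ≡ 5.
  x = λ² - 0 - 0 = 25 - 0 ≡ 3; y = λ·(0 - 3) - 10 ≡ 8. → (3, 8)
3P: (3, 8) + (0, 10). λ = (10 - 8)/(0 - 3) ≡ 2/8 mod 11. 8⁻¹ ≡ 7 (mod 11), so λ ≡ 3.
  x = λ² - 3 - 0 = 9 - 3 ≡ 6; y = λ·(3 - 6) - 8 ≡ 5. → (6, 5)
3P = (6, 5).
Finally 3P + Q:
(6, 5) + (1, 6). λ = (6 - 5)/(1 - 6) ≡ 1/6 mod 11. 6⁻¹ ≡ 2 (mod 11), so λ ≡ 2.
  x = λ² - 6 - 1 = 4 - 7 ≡ 8; y = λ·(6 - 8) - 5 ≡ 2. → (8, 2)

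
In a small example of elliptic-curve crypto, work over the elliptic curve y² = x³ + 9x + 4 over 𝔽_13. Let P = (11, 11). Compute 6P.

Repeated addition: build up to 6P.
2P: tangent at (11, 11): λ = (3·11² + 9)/(2·11) ≡ 8/9. 9⁻¹ ≡ 3 (mod 13), so λ ≡ 8·3 ≡ 11.
  x = λ² - 11 - 11 = 121 - 22 ≡ 8; y = λ·(11 - 8) - 11 ≡ 9. → (8, 9)
3P: (8, 9) + (11, 11). λ = (11 - 9)/(11 - 8) ≡ 2/3 mod 13. 3⁻¹ ≡ 9 (mod 13), so λ ≡ 5.
  x = λ² - 8 - 11 = 25 - 19 ≡ 6; y = λ·(8 - 6) - 9 ≡ 1. → (6, 1)
4P: (6, 1) + (11, 11). λ = (11 - 1)/(11 - 6) ≡ 10/5 mod 13. 5⁻¹ ≡ 8 (mod 13) since 5·8 = 40 ≡ 1, so λ ≡ 2.
  x = λ² - 6 - 11 = 4 - 17 ≡ 0; y = λ·(6 - 0) - 1 ≡ 11. → (0, 11)
5P: (0, 11) + (11, 11). λ = (11 - 11)/(11 - 0) ≡ 0/11 mod 13. 11⁻¹ ≡ 6 (mod 13), so λ ≡ 0.
  x = λ² - 0 - 11 = 0 - 11 ≡ 2; y = λ·(0 - 2) - 11 ≡ 2. → (2, 2)
6P: (2, 2) + (11, 11). λ = (11 - 2)/(11 - 2) ≡ 9/9 mod 13. 9⁻¹ ≡ 3 (mod 13) since 9·3 = 27 ≡ 1, so λ ≡ 1.
  x = λ² - 2 - 11 = 1 - 13 ≡ 1; y = λ·(2 - 1) - 2 ≡ 12. → (1, 12)

(1, 12)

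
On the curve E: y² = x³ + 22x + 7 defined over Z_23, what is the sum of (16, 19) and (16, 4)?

O

The two points share x = 16 and their y-coordinates satisfy 19 + 4 ≡ 0 (mod 23), so they are inverses. Their sum is ∞.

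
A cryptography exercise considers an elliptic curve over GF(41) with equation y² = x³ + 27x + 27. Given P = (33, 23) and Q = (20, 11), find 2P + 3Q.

(27, 29)

First 2P:
Repeated addition: build up to 2P.
2P: tangent at (33, 23): λ = (3·33² + 27)/(2·23) ≡ 14/5. 5⁻¹ ≡ 33 (mod 41), so λ ≡ 14·33 ≡ 11.
  x = λ² - 33 - 33 = 121 - 66 ≡ 14; y = λ·(33 - 14) - 23 ≡ 22. → (14, 22)
2P = (14, 22).
Next 3Q:
Repeated addition: build up to 3Q.
2Q: tangent at (20, 11): λ = (3·20² + 27)/(2·11) ≡ 38/22. 22⁻¹ ≡ 28 (mod 41) since 22·28 = 616 ≡ 1, so λ ≡ 38·28 ≡ 39.
  x = λ² - 20 - 20 = 1521 - 40 ≡ 5; y = λ·(20 - 5) - 11 ≡ 0. → (5, 0)
3Q: (5, 0) + (20, 11). λ = (11 - 0)/(20 - 5) ≡ 11/15 mod 41. 15⁻¹ ≡ 11 (mod 41), so λ ≡ 39.
  x = λ² - 5 - 20 = 1521 - 25 ≡ 20; y = λ·(5 - 20) - 0 ≡ 30. → (20, 30)
3Q = (20, 30).
Finally 2P + 3Q:
(14, 22) + (20, 30). λ = (30 - 22)/(20 - 14) ≡ 8/6 mod 41. 6⁻¹ ≡ 7 (mod 41), so λ ≡ 15.
  x = λ² - 14 - 20 = 225 - 34 ≡ 27; y = λ·(14 - 27) - 22 ≡ 29. → (27, 29)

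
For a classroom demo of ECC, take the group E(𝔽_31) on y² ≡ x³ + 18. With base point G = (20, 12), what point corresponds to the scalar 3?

Repeated addition: build up to 3G.
2G: tangent at (20, 12): λ = (3·20² + 0)/(2·12) ≡ 22/24. 24⁻¹ ≡ 22 (mod 31), so λ ≡ 22·22 ≡ 19.
  x = λ² - 20 - 20 = 361 - 40 ≡ 11; y = λ·(20 - 11) - 12 ≡ 4. → (11, 4)
3G: (11, 4) + (20, 12). λ = (12 - 4)/(20 - 11) ≡ 8/9 mod 31. 9⁻¹ ≡ 7 (mod 31), so λ ≡ 25.
  x = λ² - 11 - 20 = 625 - 31 ≡ 5; y = λ·(11 - 5) - 4 ≡ 22. → (5, 22)

(5, 22)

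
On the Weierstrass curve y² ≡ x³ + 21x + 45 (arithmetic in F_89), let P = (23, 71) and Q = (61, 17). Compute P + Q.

(44, 1)

(23, 71) + (61, 17). λ = (17 - 71)/(61 - 23) ≡ 35/38 mod 89. 38⁻¹ ≡ 82 (mod 89) since 38·82 = 3116 ≡ 1, so λ ≡ 22.
  x = λ² - 23 - 61 = 484 - 84 ≡ 44; y = λ·(23 - 44) - 71 ≡ 1. → (44, 1)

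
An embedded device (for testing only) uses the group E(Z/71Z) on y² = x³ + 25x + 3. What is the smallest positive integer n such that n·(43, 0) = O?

2P: (43, 0) + (43, 0): same x and y₁ ≡ -y₂, so the sum is O.
2P = O, so the order is 2.

2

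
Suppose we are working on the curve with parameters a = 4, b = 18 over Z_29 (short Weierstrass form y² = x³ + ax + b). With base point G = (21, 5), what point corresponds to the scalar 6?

Double-and-add on 6 = (110)₂. Start with G = (21, 5) for the leading 1-bit.
double: tangent at (21, 5): λ = (3·21² + 4)/(2·5) ≡ 22/10. 10⁻¹ ≡ 3 (mod 29), so λ ≡ 22·3 ≡ 8.
  x = λ² - 21 - 21 = 64 - 42 ≡ 22; y = λ·(21 - 22) - 5 ≡ 16. → (22, 16)
add G: (22, 16) + (21, 5). λ = (5 - 16)/(21 - 22) ≡ 18/28 mod 29. 28⁻¹ ≡ 28 (mod 29) since 28·28 = 784 ≡ 1, so λ ≡ 11.
  x = λ² - 22 - 21 = 121 - 43 ≡ 20; y = λ·(22 - 20) - 16 ≡ 6. → (20, 6)
double: tangent at (20, 6): λ = (3·20² + 4)/(2·6) ≡ 15/12. 12⁻¹ ≡ 17 (mod 29), so λ ≡ 15·17 ≡ 23.
  x = λ² - 20 - 20 = 529 - 40 ≡ 25; y = λ·(20 - 25) - 6 ≡ 24. → (25, 24)

(25, 24)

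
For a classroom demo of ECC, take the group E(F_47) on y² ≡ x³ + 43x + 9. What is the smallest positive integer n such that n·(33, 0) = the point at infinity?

2P: (33, 0) + (33, 0): same x and y₁ ≡ -y₂, so the sum is the point at infinity.
2P = the point at infinity, so the order is 2.

2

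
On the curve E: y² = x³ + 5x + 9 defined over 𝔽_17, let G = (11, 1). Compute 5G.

(3, 0)

Double-and-add on 5 = (101)₂. Start with G = (11, 1) for the leading 1-bit.
double: tangent at (11, 1): λ = (3·11² + 5)/(2·1) ≡ 11/2. 2⁻¹ ≡ 9 (mod 17), so λ ≡ 11·9 ≡ 14.
  x = λ² - 11 - 11 = 196 - 22 ≡ 4; y = λ·(11 - 4) - 1 ≡ 12. → (4, 12)
double: tangent at (4, 12): λ = (3·4² + 5)/(2·12) ≡ 2/7. 7⁻¹ ≡ 5 (mod 17), so λ ≡ 2·5 ≡ 10.
  x = λ² - 4 - 4 = 100 - 8 ≡ 7; y = λ·(4 - 7) - 12 ≡ 9. → (7, 9)
add G: (7, 9) + (11, 1). λ = (1 - 9)/(11 - 7) ≡ 9/4 mod 17. 4⁻¹ ≡ 13 (mod 17) since 4·13 = 52 ≡ 1, so λ ≡ 15.
  x = λ² - 7 - 11 = 225 - 18 ≡ 3; y = λ·(7 - 3) - 9 ≡ 0. → (3, 0)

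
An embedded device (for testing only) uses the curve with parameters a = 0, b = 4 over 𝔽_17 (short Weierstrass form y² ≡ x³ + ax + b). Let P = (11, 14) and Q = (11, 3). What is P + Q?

O

The two points share x = 11 and their y-coordinates satisfy 14 + 3 ≡ 0 (mod 17), so they are inverses. Their sum is 𝒪.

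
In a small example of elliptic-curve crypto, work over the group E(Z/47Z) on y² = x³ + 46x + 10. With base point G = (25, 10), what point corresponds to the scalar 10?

(5, 41)

Repeated addition: build up to 10G.
2G: tangent at (25, 10): λ = (3·25² + 46)/(2·10) ≡ 41/20. 20⁻¹ ≡ 40 (mod 47) since 20·40 = 800 ≡ 1, so λ ≡ 41·40 ≡ 42.
  x = λ² - 25 - 25 = 1764 - 50 ≡ 22; y = λ·(25 - 22) - 10 ≡ 22. → (22, 22)
3G: (22, 22) + (25, 10). λ = (10 - 22)/(25 - 22) ≡ 35/3 mod 47. 3⁻¹ ≡ 16 (mod 47), so λ ≡ 43.
  x = λ² - 22 - 25 = 1849 - 47 ≡ 16; y = λ·(22 - 16) - 22 ≡ 1. → (16, 1)
4G: (16, 1) + (25, 10). λ = (10 - 1)/(25 - 16) ≡ 9/9 mod 47. 9⁻¹ ≡ 21 (mod 47), so λ ≡ 1.
  x = λ² - 16 - 25 = 1 - 41 ≡ 7; y = λ·(16 - 7) - 1 ≡ 8. → (7, 8)
5G: (7, 8) + (25, 10). λ = (10 - 8)/(25 - 7) ≡ 2/18 mod 47. 18⁻¹ ≡ 34 (mod 47), so λ ≡ 21.
  x = λ² - 7 - 25 = 441 - 32 ≡ 33; y = λ·(7 - 33) - 8 ≡ 10. → (33, 10)
6G: (33, 10) + (25, 10). λ = (10 - 10)/(25 - 33) ≡ 0/39 mod 47. 39⁻¹ ≡ 41 (mod 47) since 39·41 = 1599 ≡ 1, so λ ≡ 0.
  x = λ² - 33 - 25 = 0 - 58 ≡ 36; y = λ·(33 - 36) - 10 ≡ 37. → (36, 37)
7G: (36, 37) + (25, 10). λ = (10 - 37)/(25 - 36) ≡ 20/36 mod 47. 36⁻¹ ≡ 17 (mod 47), so λ ≡ 11.
  x = λ² - 36 - 25 = 121 - 61 ≡ 13; y = λ·(36 - 13) - 37 ≡ 28. → (13, 28)
8G: (13, 28) + (25, 10). λ = (10 - 28)/(25 - 13) ≡ 29/12 mod 47. 12⁻¹ ≡ 4 (mod 47), so λ ≡ 22.
  x = λ² - 13 - 25 = 484 - 38 ≡ 23; y = λ·(13 - 23) - 28 ≡ 34. → (23, 34)
9G: (23, 34) + (25, 10). λ = (10 - 34)/(25 - 23) ≡ 23/2 mod 47. 2⁻¹ ≡ 24 (mod 47), so λ ≡ 35.
  x = λ² - 23 - 25 = 1225 - 48 ≡ 2; y = λ·(23 - 2) - 34 ≡ 43. → (2, 43)
10G: (2, 43) + (25, 10). λ = (10 - 43)/(25 - 2) ≡ 14/23 mod 47. 23⁻¹ ≡ 45 (mod 47) since 23·45 = 1035 ≡ 1, so λ ≡ 19.
  x = λ² - 2 - 25 = 361 - 27 ≡ 5; y = λ·(2 - 5) - 43 ≡ 41. → (5, 41)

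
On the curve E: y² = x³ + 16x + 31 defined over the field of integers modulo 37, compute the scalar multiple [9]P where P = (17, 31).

(1, 23)

Repeated addition: build up to 9P.
2P: tangent at (17, 31): λ = (3·17² + 16)/(2·31) ≡ 32/25. 25⁻¹ ≡ 3 (mod 37), so λ ≡ 32·3 ≡ 22.
  x = λ² - 17 - 17 = 484 - 34 ≡ 6; y = λ·(17 - 6) - 31 ≡ 26. → (6, 26)
3P: (6, 26) + (17, 31). λ = (31 - 26)/(17 - 6) ≡ 5/11 mod 37. 11⁻¹ ≡ 27 (mod 37) since 11·27 = 297 ≡ 1, so λ ≡ 24.
  x = λ² - 6 - 17 = 576 - 23 ≡ 35; y = λ·(6 - 35) - 26 ≡ 18. → (35, 18)
4P: (35, 18) + (17, 31). λ = (31 - 18)/(17 - 35) ≡ 13/19 mod 37. 19⁻¹ ≡ 2 (mod 37), so λ ≡ 26.
  x = λ² - 35 - 17 = 676 - 52 ≡ 32; y = λ·(35 - 32) - 18 ≡ 23. → (32, 23)
5P: (32, 23) + (17, 31). λ = (31 - 23)/(17 - 32) ≡ 8/22 mod 37. 22⁻¹ ≡ 32 (mod 37) since 22·32 = 704 ≡ 1, so λ ≡ 34.
  x = λ² - 32 - 17 = 1156 - 49 ≡ 34; y = λ·(32 - 34) - 23 ≡ 20. → (34, 20)
6P: (34, 20) + (17, 31). λ = (31 - 20)/(17 - 34) ≡ 11/20 mod 37. 20⁻¹ ≡ 13 (mod 37) since 20·13 = 260 ≡ 1, so λ ≡ 32.
  x = λ² - 34 - 17 = 1024 - 51 ≡ 11; y = λ·(34 - 11) - 20 ≡ 13. → (11, 13)
7P: (11, 13) + (17, 31). λ = (31 - 13)/(17 - 11) ≡ 18/6 mod 37. 6⁻¹ ≡ 31 (mod 37), so λ ≡ 3.
  x = λ² - 11 - 17 = 9 - 28 ≡ 18; y = λ·(11 - 18) - 13 ≡ 3. → (18, 3)
8P: (18, 3) + (17, 31). λ = (31 - 3)/(17 - 18) ≡ 28/36 mod 37. 36⁻¹ ≡ 36 (mod 37) since 36·36 = 1296 ≡ 1, so λ ≡ 9.
  x = λ² - 18 - 17 = 81 - 35 ≡ 9; y = λ·(18 - 9) - 3 ≡ 4. → (9, 4)
9P: (9, 4) + (17, 31). λ = (31 - 4)/(17 - 9) ≡ 27/8 mod 37. 8⁻¹ ≡ 14 (mod 37) since 8·14 = 112 ≡ 1, so λ ≡ 8.
  x = λ² - 9 - 17 = 64 - 26 ≡ 1; y = λ·(9 - 1) - 4 ≡ 23. → (1, 23)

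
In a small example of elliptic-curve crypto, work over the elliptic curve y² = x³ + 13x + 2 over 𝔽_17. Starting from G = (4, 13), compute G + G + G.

(12, 4)

Repeated addition: build up to 3G.
2G: tangent at (4, 13): λ = (3·4² + 13)/(2·13) ≡ 10/9. 9⁻¹ ≡ 2 (mod 17), so λ ≡ 10·2 ≡ 3.
  x = λ² - 4 - 4 = 9 - 8 ≡ 1; y = λ·(4 - 1) - 13 ≡ 13. → (1, 13)
3G: (1, 13) + (4, 13). λ = (13 - 13)/(4 - 1) ≡ 0/3 mod 17. 3⁻¹ ≡ 6 (mod 17), so λ ≡ 0.
  x = λ² - 1 - 4 = 0 - 5 ≡ 12; y = λ·(1 - 12) - 13 ≡ 4. → (12, 4)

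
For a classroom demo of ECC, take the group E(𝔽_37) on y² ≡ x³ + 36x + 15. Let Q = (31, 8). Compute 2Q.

tangent at (31, 8): λ = (3·31² + 36)/(2·8) ≡ 33/16. 16⁻¹ ≡ 7 (mod 37) since 16·7 = 112 ≡ 1, so λ ≡ 33·7 ≡ 9.
  x = λ² - 31 - 31 = 81 - 62 ≡ 19; y = λ·(31 - 19) - 8 ≡ 26. → (19, 26)

(19, 26)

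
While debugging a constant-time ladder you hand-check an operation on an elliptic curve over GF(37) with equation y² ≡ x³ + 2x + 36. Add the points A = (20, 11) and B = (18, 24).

(20, 11) + (18, 24). λ = (24 - 11)/(18 - 20) ≡ 13/35 mod 37. 35⁻¹ ≡ 18 (mod 37), so λ ≡ 12.
  x = λ² - 20 - 18 = 144 - 38 ≡ 32; y = λ·(20 - 32) - 11 ≡ 30. → (32, 30)

(32, 30)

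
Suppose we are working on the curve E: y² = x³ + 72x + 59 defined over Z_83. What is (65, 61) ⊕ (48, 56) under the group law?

(65, 61) + (48, 56). λ = (56 - 61)/(48 - 65) ≡ 78/66 mod 83. 66⁻¹ ≡ 39 (mod 83) since 66·39 = 2574 ≡ 1, so λ ≡ 54.
  x = λ² - 65 - 48 = 2916 - 113 ≡ 64; y = λ·(65 - 64) - 61 ≡ 76. → (64, 76)

(64, 76)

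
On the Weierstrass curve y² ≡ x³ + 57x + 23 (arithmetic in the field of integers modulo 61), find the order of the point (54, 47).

7

2P: tangent at (54, 47): λ = (3·54² + 57)/(2·47) ≡ 21/33. 33⁻¹ ≡ 37 (mod 61), so λ ≡ 21·37 ≡ 45.
  x = λ² - 54 - 54 = 2025 - 108 ≡ 26; y = λ·(54 - 26) - 47 ≡ 54. → (26, 54)
3P: (26, 54) + (54, 47). λ = (47 - 54)/(54 - 26) ≡ 54/28 mod 61. 28⁻¹ ≡ 24 (mod 61), so λ ≡ 15.
  x = λ² - 26 - 54 = 225 - 80 ≡ 23; y = λ·(26 - 23) - 54 ≡ 52. → (23, 52)
4P: (23, 52) + (54, 47). λ = (47 - 52)/(54 - 23) ≡ 56/31 mod 61. 31⁻¹ ≡ 2 (mod 61), so λ ≡ 51.
  x = λ² - 23 - 54 = 2601 - 77 ≡ 23; y = λ·(23 - 23) - 52 ≡ 9. → (23, 9)
5P: (23, 9) + (54, 47). λ = (47 - 9)/(54 - 23) ≡ 38/31 mod 61. 31⁻¹ ≡ 2 (mod 61), so λ ≡ 15.
  x = λ² - 23 - 54 = 225 - 77 ≡ 26; y = λ·(23 - 26) - 9 ≡ 7. → (26, 7)
6P: (26, 7) + (54, 47). λ = (47 - 7)/(54 - 26) ≡ 40/28 mod 61. 28⁻¹ ≡ 24 (mod 61), so λ ≡ 45.
  x = λ² - 26 - 54 = 2025 - 80 ≡ 54; y = λ·(26 - 54) - 7 ≡ 14. → (54, 14)
7P: (54, 14) + (54, 47): same x and y₁ ≡ -y₂, so the sum is the point at infinity.
7P = the point at infinity, so the order is 7.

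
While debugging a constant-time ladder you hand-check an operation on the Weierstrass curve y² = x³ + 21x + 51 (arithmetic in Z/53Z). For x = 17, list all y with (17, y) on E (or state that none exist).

none

x³ + 21x + 51 = 5321 ≡ 21 (mod 53).
21 is a non-residue mod 53; no y exists.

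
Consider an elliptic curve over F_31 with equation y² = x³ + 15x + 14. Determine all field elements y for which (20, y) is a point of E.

x³ + 15x + 14 = 8314 ≡ 6 (mod 31).
6 is a non-residue mod 31; no y exists.

none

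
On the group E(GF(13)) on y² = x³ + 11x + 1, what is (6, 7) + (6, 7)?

(5, 8)

tangent at (6, 7): λ = (3·6² + 11)/(2·7) ≡ 2/1. 1⁻¹ ≡ 1 (mod 13), so λ ≡ 2·1 ≡ 2.
  x = λ² - 6 - 6 = 4 - 12 ≡ 5; y = λ·(6 - 5) - 7 ≡ 8. → (5, 8)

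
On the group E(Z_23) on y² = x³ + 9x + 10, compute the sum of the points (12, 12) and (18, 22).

(6, 21)

(12, 12) + (18, 22). λ = (22 - 12)/(18 - 12) ≡ 10/6 mod 23. 6⁻¹ ≡ 4 (mod 23) since 6·4 = 24 ≡ 1, so λ ≡ 17.
  x = λ² - 12 - 18 = 289 - 30 ≡ 6; y = λ·(12 - 6) - 12 ≡ 21. → (6, 21)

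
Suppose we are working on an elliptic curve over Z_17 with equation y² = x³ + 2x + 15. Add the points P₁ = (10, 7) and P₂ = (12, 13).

(10, 7) + (12, 13). λ = (13 - 7)/(12 - 10) ≡ 6/2 mod 17. 2⁻¹ ≡ 9 (mod 17) since 2·9 = 18 ≡ 1, so λ ≡ 3.
  x = λ² - 10 - 12 = 9 - 22 ≡ 4; y = λ·(10 - 4) - 7 ≡ 11. → (4, 11)

(4, 11)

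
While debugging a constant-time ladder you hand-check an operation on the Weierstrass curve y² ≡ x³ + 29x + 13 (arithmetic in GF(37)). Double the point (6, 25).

tangent at (6, 25): λ = (3·6² + 29)/(2·25) ≡ 26/13. 13⁻¹ ≡ 20 (mod 37) since 13·20 = 260 ≡ 1, so λ ≡ 26·20 ≡ 2.
  x = λ² - 6 - 6 = 4 - 12 ≡ 29; y = λ·(6 - 29) - 25 ≡ 3. → (29, 3)

(29, 3)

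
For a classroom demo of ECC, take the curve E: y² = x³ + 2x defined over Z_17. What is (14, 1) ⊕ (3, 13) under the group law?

(4, 2)

(14, 1) + (3, 13). λ = (13 - 1)/(3 - 14) ≡ 12/6 mod 17. 6⁻¹ ≡ 3 (mod 17), so λ ≡ 2.
  x = λ² - 14 - 3 = 4 - 17 ≡ 4; y = λ·(14 - 4) - 1 ≡ 2. → (4, 2)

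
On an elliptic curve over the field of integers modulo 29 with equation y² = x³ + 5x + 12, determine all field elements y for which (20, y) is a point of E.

x³ + 5x + 12 = 8112 ≡ 21 (mod 29).
21 is a non-residue mod 29; no y exists.

none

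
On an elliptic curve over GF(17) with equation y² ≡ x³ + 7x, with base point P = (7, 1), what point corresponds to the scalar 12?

(16, 3)

Double-and-add on 12 = (1100)₂. Start with P = (7, 1) for the leading 1-bit.
double: tangent at (7, 1): λ = (3·7² + 7)/(2·1) ≡ 1/2. 2⁻¹ ≡ 9 (mod 17) since 2·9 = 18 ≡ 1, so λ ≡ 1·9 ≡ 9.
  x = λ² - 7 - 7 = 81 - 14 ≡ 16; y = λ·(7 - 16) - 1 ≡ 3. → (16, 3)
add P: (16, 3) + (7, 1). λ = (1 - 3)/(7 - 16) ≡ 15/8 mod 17. 8⁻¹ ≡ 15 (mod 17) since 8·15 = 120 ≡ 1, so λ ≡ 4.
  x = λ² - 16 - 7 = 16 - 23 ≡ 10; y = λ·(16 - 10) - 3 ≡ 4. → (10, 4)
double: tangent at (10, 4): λ = (3·10² + 7)/(2·4) ≡ 1/8. 8⁻¹ ≡ 15 (mod 17) since 8·15 = 120 ≡ 1, so λ ≡ 1·15 ≡ 15.
  x = λ² - 10 - 10 = 225 - 20 ≡ 1; y = λ·(10 - 1) - 4 ≡ 12. → (1, 12)
double: tangent at (1, 12): λ = (3·1² + 7)/(2·12) ≡ 10/7. 7⁻¹ ≡ 5 (mod 17), so λ ≡ 10·5 ≡ 16.
  x = λ² - 1 - 1 = 256 - 2 ≡ 16; y = λ·(1 - 16) - 12 ≡ 3. → (16, 3)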